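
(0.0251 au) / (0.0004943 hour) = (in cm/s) 2.11e+11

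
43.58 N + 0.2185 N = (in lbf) 9.846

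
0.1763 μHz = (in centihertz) 1.763e-05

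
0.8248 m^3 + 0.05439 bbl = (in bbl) 5.242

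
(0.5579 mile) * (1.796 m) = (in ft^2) 1.736e+04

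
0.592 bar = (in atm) 0.5843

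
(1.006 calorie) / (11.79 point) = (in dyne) 1.012e+08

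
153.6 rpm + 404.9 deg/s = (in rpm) 221.1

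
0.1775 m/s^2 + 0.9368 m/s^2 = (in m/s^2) 1.114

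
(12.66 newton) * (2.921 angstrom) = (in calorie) 8.838e-10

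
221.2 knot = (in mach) 0.3342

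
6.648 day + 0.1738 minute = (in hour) 159.6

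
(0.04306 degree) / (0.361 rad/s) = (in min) 3.47e-05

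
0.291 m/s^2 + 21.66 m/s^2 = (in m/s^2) 21.95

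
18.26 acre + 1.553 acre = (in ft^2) 8.631e+05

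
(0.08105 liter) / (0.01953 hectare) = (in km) 4.15e-10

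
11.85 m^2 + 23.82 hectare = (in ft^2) 2.564e+06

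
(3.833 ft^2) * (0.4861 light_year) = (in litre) 1.638e+18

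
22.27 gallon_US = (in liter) 84.3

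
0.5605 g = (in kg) 0.0005605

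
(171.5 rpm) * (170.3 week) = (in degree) 1.06e+11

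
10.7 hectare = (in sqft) 1.152e+06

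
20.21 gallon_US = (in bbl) 0.4812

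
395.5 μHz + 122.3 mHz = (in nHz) 1.227e+08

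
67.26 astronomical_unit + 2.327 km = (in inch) 3.961e+14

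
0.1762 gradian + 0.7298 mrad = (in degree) 0.2004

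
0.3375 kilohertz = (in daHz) 33.75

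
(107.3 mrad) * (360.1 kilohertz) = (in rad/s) 3.864e+04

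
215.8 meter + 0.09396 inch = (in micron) 2.158e+08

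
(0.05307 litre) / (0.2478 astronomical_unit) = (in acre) 3.538e-19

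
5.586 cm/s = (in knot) 0.1086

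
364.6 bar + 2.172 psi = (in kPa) 3.647e+04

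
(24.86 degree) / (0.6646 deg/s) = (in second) 37.41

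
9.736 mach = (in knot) 6444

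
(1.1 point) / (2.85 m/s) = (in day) 1.576e-09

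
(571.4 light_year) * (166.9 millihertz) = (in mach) 2.65e+15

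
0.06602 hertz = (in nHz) 6.602e+07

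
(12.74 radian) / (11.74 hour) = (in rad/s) 0.0003014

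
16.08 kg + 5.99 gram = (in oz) 567.4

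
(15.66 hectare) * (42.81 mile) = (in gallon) 2.85e+12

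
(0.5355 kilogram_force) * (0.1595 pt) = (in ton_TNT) 7.062e-14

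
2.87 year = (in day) 1048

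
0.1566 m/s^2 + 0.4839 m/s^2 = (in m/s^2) 0.6405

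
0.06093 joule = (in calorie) 0.01456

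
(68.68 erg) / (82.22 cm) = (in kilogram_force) 8.518e-07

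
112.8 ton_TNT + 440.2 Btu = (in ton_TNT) 112.8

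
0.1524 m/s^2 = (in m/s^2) 0.1524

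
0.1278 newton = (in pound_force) 0.02873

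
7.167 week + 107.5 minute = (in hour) 1206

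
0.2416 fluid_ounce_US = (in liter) 0.007145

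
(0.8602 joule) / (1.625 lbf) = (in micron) 1.19e+05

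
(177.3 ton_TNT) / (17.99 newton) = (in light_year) 4.359e-06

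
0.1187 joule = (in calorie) 0.02837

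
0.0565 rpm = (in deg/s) 0.339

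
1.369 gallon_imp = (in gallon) 1.644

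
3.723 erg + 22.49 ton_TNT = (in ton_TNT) 22.49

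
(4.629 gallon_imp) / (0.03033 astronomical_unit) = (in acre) 1.146e-15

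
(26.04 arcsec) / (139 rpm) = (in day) 1.004e-10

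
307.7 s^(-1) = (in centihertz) 3.077e+04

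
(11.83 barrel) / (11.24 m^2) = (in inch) 6.588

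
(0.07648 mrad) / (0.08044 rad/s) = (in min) 1.585e-05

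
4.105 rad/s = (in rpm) 39.2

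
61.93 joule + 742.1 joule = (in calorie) 192.2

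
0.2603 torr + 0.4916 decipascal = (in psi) 0.00504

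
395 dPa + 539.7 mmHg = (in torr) 540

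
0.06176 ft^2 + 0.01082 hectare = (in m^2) 108.2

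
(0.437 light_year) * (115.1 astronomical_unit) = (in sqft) 7.663e+29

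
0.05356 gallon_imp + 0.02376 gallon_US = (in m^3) 0.0003334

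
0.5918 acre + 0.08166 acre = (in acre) 0.6735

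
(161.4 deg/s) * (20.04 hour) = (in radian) 2.032e+05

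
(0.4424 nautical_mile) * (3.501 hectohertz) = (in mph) 6.417e+05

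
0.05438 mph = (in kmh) 0.08752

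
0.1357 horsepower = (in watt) 101.2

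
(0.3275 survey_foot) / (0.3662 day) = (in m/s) 3.155e-06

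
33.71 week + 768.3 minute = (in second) 2.043e+07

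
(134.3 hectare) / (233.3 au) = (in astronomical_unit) 2.572e-19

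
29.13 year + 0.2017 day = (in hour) 2.552e+05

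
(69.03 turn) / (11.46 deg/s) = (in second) 2168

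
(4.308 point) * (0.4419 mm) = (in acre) 1.66e-10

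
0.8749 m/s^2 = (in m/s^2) 0.8749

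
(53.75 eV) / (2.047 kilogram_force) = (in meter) 4.29e-19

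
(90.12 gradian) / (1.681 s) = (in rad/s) 0.8421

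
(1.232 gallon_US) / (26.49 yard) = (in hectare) 1.925e-08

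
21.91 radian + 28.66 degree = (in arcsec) 4.622e+06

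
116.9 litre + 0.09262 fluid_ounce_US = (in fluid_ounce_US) 3953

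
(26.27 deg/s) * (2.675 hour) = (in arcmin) 1.518e+07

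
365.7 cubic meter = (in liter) 3.657e+05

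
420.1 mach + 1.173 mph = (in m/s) 1.43e+05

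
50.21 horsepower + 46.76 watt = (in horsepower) 50.27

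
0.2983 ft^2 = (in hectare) 2.771e-06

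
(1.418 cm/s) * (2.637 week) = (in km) 22.62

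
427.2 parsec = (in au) 8.812e+07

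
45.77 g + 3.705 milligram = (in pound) 0.1009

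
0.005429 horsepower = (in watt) 4.048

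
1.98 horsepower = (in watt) 1476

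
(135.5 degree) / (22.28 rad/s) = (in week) 1.755e-07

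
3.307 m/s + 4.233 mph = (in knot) 10.11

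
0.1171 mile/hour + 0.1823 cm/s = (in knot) 0.1053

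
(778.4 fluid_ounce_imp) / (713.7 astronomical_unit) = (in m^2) 2.071e-16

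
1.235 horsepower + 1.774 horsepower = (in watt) 2244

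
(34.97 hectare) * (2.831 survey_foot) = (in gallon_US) 7.971e+07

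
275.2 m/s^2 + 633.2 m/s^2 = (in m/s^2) 908.4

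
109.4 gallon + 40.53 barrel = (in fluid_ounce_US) 2.319e+05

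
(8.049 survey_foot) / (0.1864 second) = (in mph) 29.44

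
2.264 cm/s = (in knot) 0.04401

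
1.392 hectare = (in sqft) 1.498e+05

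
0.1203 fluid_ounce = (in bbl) 2.238e-05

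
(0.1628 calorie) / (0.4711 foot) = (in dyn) 4.744e+05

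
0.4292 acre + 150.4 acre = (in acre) 150.8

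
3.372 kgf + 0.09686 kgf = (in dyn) 3.402e+06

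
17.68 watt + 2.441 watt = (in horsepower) 0.02698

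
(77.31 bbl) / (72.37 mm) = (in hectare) 0.01698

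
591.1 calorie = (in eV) 1.544e+22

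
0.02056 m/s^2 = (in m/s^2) 0.02056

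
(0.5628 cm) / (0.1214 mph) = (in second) 0.1037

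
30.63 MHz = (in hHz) 3.063e+05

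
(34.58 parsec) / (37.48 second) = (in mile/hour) 6.368e+16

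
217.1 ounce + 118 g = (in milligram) 6.273e+06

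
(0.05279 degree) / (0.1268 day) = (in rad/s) 8.41e-08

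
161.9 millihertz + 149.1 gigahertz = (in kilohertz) 1.491e+08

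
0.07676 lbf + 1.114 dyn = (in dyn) 3.415e+04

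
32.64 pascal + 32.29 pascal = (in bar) 0.0006493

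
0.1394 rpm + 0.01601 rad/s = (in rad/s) 0.03061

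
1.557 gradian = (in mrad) 24.46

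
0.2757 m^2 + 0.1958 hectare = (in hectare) 0.1958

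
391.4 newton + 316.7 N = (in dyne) 7.081e+07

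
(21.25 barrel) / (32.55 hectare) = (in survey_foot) 3.405e-05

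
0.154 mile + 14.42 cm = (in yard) 271.2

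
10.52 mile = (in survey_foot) 5.555e+04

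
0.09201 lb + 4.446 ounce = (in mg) 1.678e+05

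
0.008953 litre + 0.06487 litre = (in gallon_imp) 0.01624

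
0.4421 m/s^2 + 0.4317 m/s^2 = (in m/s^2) 0.8738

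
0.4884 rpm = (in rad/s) 0.05115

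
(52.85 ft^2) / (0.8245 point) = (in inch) 6.646e+05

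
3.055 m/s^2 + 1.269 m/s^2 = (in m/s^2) 4.324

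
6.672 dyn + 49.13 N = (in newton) 49.13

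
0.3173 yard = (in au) 1.939e-12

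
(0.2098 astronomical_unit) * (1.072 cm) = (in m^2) 3.365e+08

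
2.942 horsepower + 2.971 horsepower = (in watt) 4409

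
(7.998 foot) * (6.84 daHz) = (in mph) 373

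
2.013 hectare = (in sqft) 2.167e+05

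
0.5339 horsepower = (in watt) 398.1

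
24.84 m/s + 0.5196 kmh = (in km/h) 89.94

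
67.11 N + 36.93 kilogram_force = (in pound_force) 96.5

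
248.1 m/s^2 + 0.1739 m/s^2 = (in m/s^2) 248.3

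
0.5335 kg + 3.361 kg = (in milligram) 3.895e+06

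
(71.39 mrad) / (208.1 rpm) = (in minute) 5.46e-05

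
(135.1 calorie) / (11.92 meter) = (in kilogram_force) 4.836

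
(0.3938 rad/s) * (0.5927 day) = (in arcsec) 4.16e+09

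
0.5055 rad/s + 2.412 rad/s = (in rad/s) 2.917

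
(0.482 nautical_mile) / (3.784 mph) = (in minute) 8.795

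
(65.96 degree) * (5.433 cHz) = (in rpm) 0.5973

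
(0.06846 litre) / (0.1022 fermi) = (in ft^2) 7.21e+12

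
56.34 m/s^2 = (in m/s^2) 56.34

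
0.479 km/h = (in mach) 0.0003908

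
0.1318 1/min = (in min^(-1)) 0.1318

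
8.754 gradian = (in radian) 0.1375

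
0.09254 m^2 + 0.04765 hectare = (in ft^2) 5130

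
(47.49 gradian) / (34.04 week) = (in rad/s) 3.623e-08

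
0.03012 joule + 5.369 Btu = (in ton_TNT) 1.354e-06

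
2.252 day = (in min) 3243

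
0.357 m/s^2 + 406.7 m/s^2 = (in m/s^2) 407.1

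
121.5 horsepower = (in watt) 9.06e+04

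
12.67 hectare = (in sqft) 1.364e+06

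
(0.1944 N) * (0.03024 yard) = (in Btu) 5.095e-06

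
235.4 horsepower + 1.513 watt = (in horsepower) 235.4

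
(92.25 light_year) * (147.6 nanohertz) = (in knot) 2.504e+11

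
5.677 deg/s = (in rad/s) 0.09908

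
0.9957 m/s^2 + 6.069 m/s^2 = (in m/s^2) 7.065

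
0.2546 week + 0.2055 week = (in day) 3.221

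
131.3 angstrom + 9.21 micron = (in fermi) 9.223e+09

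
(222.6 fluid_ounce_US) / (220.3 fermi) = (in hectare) 2.988e+06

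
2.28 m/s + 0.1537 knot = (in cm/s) 235.9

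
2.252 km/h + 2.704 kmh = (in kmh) 4.956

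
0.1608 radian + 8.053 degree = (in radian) 0.3014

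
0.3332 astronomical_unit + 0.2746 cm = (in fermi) 4.985e+25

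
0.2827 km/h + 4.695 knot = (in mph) 5.579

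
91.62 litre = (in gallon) 24.2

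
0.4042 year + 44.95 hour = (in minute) 2.151e+05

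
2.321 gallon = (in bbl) 0.05526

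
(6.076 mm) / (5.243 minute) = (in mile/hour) 4.321e-05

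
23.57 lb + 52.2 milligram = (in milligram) 1.069e+07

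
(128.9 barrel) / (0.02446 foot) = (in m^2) 2749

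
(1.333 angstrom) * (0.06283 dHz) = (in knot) 1.628e-12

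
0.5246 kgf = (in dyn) 5.145e+05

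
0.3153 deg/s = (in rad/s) 0.005503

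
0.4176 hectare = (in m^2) 4176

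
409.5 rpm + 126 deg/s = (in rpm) 430.5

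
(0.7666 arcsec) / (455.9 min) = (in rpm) 1.297e-09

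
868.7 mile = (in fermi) 1.398e+21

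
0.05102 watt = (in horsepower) 6.842e-05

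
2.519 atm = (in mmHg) 1914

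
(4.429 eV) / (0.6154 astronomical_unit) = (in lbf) 1.733e-30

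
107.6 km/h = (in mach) 0.08778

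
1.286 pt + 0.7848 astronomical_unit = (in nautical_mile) 6.339e+07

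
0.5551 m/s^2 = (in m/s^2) 0.5551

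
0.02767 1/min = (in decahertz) 4.612e-05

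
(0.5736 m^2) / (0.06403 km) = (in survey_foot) 0.02939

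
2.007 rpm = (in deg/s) 12.04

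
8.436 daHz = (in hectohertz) 0.8436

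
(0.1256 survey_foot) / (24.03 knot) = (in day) 3.584e-08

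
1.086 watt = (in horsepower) 0.001456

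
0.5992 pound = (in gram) 271.8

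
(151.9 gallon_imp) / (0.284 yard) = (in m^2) 2.659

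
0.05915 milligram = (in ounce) 2.086e-06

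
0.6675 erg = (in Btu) 6.327e-11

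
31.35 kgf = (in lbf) 69.11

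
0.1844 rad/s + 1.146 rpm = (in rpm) 2.907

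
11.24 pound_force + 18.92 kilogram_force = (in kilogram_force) 24.02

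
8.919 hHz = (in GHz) 8.919e-07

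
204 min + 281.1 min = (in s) 2.911e+04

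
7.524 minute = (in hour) 0.1254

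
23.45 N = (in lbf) 5.272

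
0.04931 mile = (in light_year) 8.388e-15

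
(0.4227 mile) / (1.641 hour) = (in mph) 0.2576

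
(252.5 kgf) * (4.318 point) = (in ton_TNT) 9.015e-10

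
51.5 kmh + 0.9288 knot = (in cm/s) 1478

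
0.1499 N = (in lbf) 0.0337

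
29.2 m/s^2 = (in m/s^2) 29.2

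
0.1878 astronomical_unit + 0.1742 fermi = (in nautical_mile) 1.517e+07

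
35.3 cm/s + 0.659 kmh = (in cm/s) 53.61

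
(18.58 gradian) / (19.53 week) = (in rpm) 2.36e-07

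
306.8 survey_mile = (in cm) 4.937e+07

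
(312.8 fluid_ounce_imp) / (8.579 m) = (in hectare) 1.036e-07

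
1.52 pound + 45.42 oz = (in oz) 69.74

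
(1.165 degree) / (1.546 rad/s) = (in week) 2.175e-08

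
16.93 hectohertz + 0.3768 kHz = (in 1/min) 1.242e+05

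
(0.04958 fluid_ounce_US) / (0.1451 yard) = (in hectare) 1.105e-09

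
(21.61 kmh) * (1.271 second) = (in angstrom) 7.63e+10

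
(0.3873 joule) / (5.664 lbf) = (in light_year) 1.625e-18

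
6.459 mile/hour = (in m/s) 2.887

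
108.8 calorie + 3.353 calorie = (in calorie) 112.2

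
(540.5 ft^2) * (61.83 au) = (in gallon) 1.227e+17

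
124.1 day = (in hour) 2978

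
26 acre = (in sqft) 1.133e+06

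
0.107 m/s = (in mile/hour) 0.2394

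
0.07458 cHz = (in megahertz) 7.458e-10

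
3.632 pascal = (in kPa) 0.003632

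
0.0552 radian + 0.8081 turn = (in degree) 294.1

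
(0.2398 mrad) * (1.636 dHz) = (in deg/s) 0.002248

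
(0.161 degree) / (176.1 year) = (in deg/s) 2.899e-11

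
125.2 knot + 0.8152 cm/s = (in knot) 125.2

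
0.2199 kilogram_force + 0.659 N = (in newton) 2.815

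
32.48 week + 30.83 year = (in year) 31.45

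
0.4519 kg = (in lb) 0.9963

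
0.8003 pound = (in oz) 12.8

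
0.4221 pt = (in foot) 0.0004885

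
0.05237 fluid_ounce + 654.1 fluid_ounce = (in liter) 19.35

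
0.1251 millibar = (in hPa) 0.1251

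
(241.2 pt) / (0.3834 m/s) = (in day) 2.569e-06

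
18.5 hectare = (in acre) 45.71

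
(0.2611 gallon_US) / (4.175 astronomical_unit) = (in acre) 3.91e-19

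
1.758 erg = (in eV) 1.097e+12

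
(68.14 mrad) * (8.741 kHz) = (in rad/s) 595.6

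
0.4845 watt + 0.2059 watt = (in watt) 0.6904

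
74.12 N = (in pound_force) 16.66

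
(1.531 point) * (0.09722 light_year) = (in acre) 1.228e+08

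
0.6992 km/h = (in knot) 0.3775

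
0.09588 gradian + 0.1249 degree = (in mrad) 3.686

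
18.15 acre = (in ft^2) 7.906e+05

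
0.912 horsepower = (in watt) 680.1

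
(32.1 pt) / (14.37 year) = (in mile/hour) 5.59e-11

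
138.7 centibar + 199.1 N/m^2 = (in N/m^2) 1.389e+05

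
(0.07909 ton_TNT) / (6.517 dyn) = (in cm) 5.078e+14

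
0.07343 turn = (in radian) 0.4614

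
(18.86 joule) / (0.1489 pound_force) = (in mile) 0.01769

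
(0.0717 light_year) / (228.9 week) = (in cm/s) 4.9e+08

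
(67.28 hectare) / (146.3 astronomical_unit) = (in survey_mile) 1.91e-11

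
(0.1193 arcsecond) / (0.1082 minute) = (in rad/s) 8.909e-08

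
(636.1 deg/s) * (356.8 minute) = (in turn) 3.783e+04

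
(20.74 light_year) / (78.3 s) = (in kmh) 9.021e+15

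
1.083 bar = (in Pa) 1.083e+05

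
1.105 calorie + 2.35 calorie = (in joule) 14.46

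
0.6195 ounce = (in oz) 0.6195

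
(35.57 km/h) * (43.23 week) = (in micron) 2.583e+14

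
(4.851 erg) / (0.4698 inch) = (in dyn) 4.065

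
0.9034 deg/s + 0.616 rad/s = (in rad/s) 0.6318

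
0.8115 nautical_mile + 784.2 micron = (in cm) 1.503e+05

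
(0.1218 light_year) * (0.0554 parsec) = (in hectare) 1.97e+26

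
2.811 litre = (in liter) 2.811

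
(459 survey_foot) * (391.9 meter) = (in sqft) 5.902e+05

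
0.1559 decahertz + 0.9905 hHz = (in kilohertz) 0.1006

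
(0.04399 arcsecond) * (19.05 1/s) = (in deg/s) 0.0002328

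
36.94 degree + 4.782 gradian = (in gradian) 45.83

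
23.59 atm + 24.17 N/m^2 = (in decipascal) 2.39e+07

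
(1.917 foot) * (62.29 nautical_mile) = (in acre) 16.66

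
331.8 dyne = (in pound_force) 0.0007459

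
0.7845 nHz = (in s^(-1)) 7.845e-10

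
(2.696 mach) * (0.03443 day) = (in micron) 2.731e+12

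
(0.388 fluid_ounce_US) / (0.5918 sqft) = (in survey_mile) 1.297e-07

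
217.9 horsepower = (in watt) 1.625e+05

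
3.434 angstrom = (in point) 9.734e-07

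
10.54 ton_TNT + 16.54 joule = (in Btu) 4.18e+07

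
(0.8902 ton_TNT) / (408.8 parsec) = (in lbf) 6.638e-11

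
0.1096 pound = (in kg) 0.04971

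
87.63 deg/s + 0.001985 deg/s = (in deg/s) 87.63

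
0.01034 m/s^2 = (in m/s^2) 0.01034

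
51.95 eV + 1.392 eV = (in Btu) 8.1e-21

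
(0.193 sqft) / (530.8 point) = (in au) 6.401e-13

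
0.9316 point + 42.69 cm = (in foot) 1.402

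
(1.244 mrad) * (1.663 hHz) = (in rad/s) 0.2069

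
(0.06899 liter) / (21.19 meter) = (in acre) 8.045e-10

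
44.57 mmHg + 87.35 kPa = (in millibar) 932.9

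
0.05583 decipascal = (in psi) 8.097e-07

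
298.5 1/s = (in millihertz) 2.985e+05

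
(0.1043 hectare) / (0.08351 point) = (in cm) 3.54e+09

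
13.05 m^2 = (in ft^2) 140.5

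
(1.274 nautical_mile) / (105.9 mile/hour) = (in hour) 0.01384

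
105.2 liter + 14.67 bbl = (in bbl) 15.33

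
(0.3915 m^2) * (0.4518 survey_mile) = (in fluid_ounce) 9.626e+06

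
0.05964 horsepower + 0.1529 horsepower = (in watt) 158.5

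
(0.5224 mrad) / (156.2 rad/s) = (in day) 3.871e-11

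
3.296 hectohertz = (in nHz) 3.296e+11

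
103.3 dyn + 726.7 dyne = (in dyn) 830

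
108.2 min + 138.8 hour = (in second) 5.062e+05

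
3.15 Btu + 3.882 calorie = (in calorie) 798.2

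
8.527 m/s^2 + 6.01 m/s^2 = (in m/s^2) 14.54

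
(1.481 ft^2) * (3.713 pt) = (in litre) 0.1802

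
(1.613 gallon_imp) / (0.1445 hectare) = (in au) 3.392e-17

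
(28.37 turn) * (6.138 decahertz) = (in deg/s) 6.269e+05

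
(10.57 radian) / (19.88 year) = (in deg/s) 9.66e-07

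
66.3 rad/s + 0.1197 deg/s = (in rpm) 633.1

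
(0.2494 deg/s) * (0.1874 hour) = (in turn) 0.4674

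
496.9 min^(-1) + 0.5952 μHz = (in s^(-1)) 8.282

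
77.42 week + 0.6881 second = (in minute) 7.804e+05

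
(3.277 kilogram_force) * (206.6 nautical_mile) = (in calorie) 2.939e+06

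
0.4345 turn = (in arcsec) 5.631e+05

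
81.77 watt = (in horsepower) 0.1097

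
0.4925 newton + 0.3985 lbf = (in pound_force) 0.5092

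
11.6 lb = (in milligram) 5.262e+06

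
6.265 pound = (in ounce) 100.2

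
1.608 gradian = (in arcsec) 5210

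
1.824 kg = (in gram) 1824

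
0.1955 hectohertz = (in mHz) 1.955e+04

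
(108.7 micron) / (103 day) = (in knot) 2.374e-11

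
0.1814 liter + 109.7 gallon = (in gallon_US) 109.7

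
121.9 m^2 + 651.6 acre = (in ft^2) 2.839e+07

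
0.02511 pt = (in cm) 0.0008858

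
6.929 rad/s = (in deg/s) 397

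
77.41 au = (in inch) 4.559e+14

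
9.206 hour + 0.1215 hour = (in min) 559.6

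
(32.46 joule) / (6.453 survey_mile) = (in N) 0.003126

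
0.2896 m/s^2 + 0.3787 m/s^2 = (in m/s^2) 0.6683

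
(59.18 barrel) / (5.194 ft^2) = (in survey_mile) 0.01212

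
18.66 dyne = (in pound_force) 4.195e-05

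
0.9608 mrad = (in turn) 0.0001529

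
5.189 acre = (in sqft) 2.26e+05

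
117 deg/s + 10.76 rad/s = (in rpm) 122.3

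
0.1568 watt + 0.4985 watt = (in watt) 0.6553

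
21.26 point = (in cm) 0.75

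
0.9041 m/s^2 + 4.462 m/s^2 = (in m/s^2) 5.366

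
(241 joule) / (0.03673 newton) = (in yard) 7176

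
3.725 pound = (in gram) 1690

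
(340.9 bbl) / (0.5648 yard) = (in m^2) 104.9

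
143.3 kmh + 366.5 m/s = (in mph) 908.9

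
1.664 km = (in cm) 1.664e+05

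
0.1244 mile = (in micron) 2.002e+08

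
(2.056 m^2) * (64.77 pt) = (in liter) 46.98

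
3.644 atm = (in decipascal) 3.692e+06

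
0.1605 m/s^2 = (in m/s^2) 0.1605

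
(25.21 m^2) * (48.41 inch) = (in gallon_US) 8189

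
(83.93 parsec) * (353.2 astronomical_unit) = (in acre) 3.381e+28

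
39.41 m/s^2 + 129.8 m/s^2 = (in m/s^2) 169.2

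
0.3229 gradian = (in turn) 0.0008073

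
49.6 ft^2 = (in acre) 0.001139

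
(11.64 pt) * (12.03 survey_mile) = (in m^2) 79.5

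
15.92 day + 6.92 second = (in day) 15.92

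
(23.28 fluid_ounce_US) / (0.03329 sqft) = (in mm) 222.6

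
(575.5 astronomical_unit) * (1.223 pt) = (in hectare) 3.714e+06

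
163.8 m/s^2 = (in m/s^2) 163.8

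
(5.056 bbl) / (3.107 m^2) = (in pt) 733.4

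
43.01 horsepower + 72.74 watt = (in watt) 3.215e+04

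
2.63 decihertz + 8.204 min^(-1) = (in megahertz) 3.997e-07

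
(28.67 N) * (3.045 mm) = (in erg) 8.73e+05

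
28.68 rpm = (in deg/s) 172.1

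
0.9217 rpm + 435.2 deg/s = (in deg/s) 440.7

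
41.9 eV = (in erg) 6.713e-11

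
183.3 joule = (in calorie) 43.81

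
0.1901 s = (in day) 2.2e-06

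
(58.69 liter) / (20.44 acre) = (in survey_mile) 4.409e-10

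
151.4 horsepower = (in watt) 1.129e+05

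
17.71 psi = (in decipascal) 1.221e+06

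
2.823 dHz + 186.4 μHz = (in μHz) 2.825e+05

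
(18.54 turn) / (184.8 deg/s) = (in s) 36.12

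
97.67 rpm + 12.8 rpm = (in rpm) 110.5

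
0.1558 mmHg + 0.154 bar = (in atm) 0.1522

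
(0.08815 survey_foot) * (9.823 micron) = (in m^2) 2.639e-07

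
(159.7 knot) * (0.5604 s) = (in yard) 50.35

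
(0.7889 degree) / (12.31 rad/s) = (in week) 1.849e-09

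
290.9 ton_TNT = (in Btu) 1.154e+09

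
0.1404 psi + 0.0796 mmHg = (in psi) 0.1419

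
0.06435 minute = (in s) 3.861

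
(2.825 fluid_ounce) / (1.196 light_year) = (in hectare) 7.384e-25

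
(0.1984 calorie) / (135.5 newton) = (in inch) 0.2412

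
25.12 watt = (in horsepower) 0.03369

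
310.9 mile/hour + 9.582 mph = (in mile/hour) 320.5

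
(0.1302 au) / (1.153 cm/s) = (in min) 2.816e+10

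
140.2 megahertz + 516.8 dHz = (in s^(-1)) 1.402e+08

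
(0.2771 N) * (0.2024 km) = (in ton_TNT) 1.34e-08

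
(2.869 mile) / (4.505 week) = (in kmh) 0.006101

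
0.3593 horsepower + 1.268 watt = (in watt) 269.2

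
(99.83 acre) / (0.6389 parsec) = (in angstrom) 0.2049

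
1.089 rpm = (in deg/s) 6.534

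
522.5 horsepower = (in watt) 3.896e+05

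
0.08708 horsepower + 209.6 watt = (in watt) 274.5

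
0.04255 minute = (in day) 2.955e-05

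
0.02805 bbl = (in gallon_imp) 0.981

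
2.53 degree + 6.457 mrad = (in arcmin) 174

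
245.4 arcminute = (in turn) 0.01136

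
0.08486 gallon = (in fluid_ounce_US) 10.86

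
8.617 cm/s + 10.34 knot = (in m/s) 5.406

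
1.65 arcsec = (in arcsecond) 1.65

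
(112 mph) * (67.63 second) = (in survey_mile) 2.104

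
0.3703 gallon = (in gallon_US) 0.3703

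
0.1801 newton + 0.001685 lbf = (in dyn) 1.876e+04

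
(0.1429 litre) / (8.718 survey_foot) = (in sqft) 0.0005789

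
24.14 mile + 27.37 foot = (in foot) 1.275e+05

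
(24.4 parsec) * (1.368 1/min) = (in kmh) 6.18e+16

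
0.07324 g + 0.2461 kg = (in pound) 0.5427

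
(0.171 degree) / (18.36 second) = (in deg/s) 0.009314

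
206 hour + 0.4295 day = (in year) 0.02469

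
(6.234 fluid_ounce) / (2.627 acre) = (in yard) 1.897e-08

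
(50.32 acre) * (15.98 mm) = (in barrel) 2.047e+04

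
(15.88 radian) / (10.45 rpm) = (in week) 2.399e-05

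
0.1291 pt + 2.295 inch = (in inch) 2.297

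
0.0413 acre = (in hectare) 0.01671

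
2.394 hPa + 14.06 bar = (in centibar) 1406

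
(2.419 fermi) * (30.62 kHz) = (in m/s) 7.407e-11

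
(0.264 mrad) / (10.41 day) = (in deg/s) 1.682e-08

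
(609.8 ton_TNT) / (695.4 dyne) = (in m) 3.669e+14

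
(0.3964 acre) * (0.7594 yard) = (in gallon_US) 2.943e+05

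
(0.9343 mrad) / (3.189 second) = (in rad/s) 0.000293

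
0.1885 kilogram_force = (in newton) 1.849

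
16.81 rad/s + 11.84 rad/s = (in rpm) 273.6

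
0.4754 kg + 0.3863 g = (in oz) 16.78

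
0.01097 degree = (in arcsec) 39.49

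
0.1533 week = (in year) 0.00294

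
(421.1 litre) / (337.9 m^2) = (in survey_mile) 7.744e-07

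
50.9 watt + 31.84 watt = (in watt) 82.74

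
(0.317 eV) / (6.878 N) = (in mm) 7.384e-18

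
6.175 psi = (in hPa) 425.8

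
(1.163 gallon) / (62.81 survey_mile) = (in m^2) 4.355e-08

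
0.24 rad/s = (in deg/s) 13.75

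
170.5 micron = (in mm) 0.1705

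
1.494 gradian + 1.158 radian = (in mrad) 1181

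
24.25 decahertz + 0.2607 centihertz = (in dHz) 2425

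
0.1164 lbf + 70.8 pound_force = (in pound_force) 70.92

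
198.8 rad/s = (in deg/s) 1.139e+04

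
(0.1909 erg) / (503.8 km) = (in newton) 3.789e-14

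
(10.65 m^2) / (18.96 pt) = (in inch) 6.269e+04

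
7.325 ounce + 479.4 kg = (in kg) 479.6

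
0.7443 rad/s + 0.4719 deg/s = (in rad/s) 0.7525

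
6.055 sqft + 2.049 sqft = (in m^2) 0.7529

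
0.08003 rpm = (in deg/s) 0.4802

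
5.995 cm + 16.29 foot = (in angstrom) 5.025e+10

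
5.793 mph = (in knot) 5.034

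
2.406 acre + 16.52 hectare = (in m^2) 1.749e+05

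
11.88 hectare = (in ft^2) 1.279e+06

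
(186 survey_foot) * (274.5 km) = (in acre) 3846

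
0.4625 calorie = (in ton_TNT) 4.625e-10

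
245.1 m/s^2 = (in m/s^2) 245.1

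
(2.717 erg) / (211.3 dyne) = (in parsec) 4.167e-21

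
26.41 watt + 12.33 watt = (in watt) 38.74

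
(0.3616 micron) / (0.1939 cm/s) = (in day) 2.158e-09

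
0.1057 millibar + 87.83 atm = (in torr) 6.675e+04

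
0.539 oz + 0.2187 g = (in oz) 0.5467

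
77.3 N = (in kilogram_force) 7.882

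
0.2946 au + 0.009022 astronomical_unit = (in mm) 4.542e+13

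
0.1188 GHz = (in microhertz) 1.188e+14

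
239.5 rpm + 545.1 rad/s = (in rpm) 5445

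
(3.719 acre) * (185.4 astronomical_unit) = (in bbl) 2.626e+18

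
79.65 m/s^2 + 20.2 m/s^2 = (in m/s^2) 99.85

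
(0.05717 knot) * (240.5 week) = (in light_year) 4.522e-10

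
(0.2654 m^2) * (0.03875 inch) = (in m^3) 0.0002612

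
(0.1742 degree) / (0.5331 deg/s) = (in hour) 9.077e-05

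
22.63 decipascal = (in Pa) 2.263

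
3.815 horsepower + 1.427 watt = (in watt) 2846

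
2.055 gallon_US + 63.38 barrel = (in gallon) 2664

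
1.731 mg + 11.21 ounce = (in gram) 317.8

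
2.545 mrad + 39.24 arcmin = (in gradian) 0.8887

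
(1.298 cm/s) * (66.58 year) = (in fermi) 2.725e+22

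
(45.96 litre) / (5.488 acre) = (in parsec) 6.707e-23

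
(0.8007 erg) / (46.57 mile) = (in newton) 1.068e-12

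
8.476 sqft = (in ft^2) 8.476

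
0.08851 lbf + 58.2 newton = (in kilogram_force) 5.975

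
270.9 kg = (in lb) 597.2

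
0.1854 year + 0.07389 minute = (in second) 5.847e+06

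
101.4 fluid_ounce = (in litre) 2.999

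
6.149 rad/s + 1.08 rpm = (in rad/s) 6.262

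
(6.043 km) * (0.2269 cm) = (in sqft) 147.6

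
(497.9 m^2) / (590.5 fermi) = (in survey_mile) 5.239e+11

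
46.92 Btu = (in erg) 4.95e+11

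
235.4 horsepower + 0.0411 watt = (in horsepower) 235.4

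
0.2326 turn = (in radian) 1.461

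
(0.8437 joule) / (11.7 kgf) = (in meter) 0.007353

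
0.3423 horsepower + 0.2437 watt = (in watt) 255.5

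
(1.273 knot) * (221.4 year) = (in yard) 5.001e+09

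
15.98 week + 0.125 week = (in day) 112.7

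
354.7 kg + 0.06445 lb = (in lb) 782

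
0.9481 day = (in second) 8.192e+04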